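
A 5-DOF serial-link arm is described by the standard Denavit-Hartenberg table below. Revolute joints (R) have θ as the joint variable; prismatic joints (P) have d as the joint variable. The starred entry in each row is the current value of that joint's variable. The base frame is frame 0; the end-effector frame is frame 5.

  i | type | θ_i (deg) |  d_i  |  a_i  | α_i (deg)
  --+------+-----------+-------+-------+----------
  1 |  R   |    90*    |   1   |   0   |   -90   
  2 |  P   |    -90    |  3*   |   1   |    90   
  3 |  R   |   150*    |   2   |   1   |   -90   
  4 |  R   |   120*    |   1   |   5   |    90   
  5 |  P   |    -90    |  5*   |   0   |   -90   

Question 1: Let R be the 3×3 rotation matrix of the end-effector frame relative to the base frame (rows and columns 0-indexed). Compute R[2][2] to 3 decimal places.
0.433

End-effector z-axis (col 2 of R) = (0.2500,0.8660,0.4330)
R[2][2] = 0.4330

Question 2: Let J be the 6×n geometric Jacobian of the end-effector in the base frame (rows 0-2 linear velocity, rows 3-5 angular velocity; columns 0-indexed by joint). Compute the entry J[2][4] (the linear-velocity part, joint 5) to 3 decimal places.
-0.750

prismatic axis z_4 = (-0.4330,0.5000,-0.7500)
J_v[:, 4] = z_4; J_ω[:, 4] = (0,0,0)
entry J[2][4] = -0.7500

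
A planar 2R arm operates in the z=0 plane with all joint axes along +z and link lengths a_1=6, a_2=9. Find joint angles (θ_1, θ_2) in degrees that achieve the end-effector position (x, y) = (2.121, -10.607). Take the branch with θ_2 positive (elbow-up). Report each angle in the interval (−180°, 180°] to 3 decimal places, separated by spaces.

cos θ_2 = (117.0071−6²−9²)/(2·6·9) = 0.0001; θ_2 = 89.9962° (elbow-up)
β = atan2(-10.6070,2.1210) = -78.6921°; ψ = atan2(9.0000,6.0006) = 56.3073°
θ_1 = β − ψ = -134.9995°

-134.999 89.996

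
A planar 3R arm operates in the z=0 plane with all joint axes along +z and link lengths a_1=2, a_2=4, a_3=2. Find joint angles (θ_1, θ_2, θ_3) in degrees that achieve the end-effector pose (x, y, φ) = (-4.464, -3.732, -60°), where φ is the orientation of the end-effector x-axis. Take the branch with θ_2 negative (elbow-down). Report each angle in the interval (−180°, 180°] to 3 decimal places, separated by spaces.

wrist centre = target − a_3·(cos φ, sin φ) = (-5.4640, -1.9999)
cos θ_2 = (33.8551−2²−4²)/(2·2·4) = 0.8659; θ_2 = -30.0094° (elbow-down)
β = atan2(-1.9999,-5.4640) = -159.8962°; ψ = atan2(-2.0006,5.4638) = -20.1103°
θ_1 = β − ψ = -139.7859°
θ_3 = φ − θ_1 − θ_2 = 109.7953° (wrapped to (-180°,180°])

-139.786 -30.009 109.795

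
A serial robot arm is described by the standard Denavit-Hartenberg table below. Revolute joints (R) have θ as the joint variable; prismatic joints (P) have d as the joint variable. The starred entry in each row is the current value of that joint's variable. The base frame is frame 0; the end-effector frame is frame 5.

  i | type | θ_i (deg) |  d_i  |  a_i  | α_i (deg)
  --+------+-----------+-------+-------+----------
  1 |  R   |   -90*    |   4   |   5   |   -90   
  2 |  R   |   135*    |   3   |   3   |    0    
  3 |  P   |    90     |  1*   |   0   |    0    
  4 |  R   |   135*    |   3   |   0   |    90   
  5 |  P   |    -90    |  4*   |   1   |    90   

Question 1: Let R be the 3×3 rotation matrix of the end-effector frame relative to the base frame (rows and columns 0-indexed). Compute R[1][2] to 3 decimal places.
1.000

End-effector z-axis (col 2 of R) = (-0.0000,1.0000,-0.0000)
R[1][2] = 1.0000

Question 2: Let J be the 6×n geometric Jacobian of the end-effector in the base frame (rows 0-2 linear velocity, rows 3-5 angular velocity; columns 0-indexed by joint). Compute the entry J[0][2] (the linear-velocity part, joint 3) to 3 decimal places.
1.000

prismatic axis z_2 = (1.0000,0.0000,0.0000)
J_v[:, 2] = z_2; J_ω[:, 2] = (0,0,0)
entry J[0][2] = 1.0000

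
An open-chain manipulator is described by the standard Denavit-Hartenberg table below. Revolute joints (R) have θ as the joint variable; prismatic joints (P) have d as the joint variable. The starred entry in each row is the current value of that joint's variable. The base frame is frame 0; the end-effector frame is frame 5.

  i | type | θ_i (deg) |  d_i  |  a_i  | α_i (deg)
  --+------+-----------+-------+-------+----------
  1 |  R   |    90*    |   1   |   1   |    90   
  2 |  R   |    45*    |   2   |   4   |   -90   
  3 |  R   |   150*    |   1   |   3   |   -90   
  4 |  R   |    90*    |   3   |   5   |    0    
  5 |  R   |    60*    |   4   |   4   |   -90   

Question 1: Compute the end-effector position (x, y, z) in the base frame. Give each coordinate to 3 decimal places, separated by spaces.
8.294 5.880 -2.605

after link 1: o_1 = (0.0000, 1.0000, 1.0000)
after link 2: o_2 = (2.0000, 3.8284, 3.8284)
after link 3: o_3 = (0.5000, 1.2842, 2.6984)
after link 4: o_4 = (3.0981, 3.7591, -1.8978)
after link 5: o_5 = (8.2942, 5.8804, -2.6049)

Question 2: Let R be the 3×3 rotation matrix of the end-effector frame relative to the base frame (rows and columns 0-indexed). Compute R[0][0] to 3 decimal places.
0.433

End-effector x-axis (col 0 of R) = (0.4330,0.8839,0.1768)
R[0][0] = 0.4330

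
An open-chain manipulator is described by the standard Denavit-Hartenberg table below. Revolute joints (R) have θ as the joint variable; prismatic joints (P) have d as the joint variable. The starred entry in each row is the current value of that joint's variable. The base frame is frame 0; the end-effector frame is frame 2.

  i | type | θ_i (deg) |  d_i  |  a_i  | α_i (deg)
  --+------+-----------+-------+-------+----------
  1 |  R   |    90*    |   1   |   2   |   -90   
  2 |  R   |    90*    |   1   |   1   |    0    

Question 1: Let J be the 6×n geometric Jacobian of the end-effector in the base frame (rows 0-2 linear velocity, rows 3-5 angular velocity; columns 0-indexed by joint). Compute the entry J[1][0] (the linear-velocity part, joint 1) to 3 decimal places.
-1.000

axis z_0 = ẑ; lever o_n−o_0 = (-1.0000,2.0000,0.0000)
cross product → J_v[:, 0] = (-2.0000,-1.0000,0.0000)
J_ω[:, 0] = z_0
entry J[1][0] = -1.0000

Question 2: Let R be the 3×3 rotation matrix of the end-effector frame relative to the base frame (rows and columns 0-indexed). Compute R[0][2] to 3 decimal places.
-1.000

End-effector z-axis (col 2 of R) = (-1.0000,0.0000,0.0000)
R[0][2] = -1.0000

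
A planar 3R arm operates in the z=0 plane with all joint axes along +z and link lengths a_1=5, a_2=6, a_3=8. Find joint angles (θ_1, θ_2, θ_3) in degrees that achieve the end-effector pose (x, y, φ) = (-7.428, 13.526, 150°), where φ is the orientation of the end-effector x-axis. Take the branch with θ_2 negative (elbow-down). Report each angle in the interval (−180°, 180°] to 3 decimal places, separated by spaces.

126.011 -60.006 83.995

wrist centre = target − a_3·(cos φ, sin φ) = (-0.4998, 9.5260)
cos θ_2 = (90.9945−5²−6²)/(2·5·6) = 0.4999; θ_2 = -60.0061° (elbow-down)
β = atan2(9.5260,-0.4998) = 93.0034°; ψ = atan2(-5.1965,7.9994) = -33.0079°
θ_1 = β − ψ = 126.0113°
θ_3 = φ − θ_1 − θ_2 = 83.9948° (wrapped to (-180°,180°])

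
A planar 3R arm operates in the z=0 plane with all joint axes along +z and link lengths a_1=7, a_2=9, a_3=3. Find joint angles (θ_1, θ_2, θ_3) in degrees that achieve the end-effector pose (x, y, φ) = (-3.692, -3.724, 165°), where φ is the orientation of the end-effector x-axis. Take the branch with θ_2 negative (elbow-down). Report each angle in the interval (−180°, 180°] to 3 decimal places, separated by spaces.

wrist centre = target − a_3·(cos φ, sin φ) = (-0.7942, -4.5005)
cos θ_2 = (20.8849−7²−9²)/(2·7·9) = -0.8660; θ_2 = -149.9963° (elbow-down)
β = atan2(-4.5005,-0.7942) = -100.0083°; ψ = atan2(-4.5005,-0.7939) = -100.0046°
θ_1 = β − ψ = -0.0037°
θ_3 = φ − θ_1 − θ_2 = -45.0001° (wrapped to (-180°,180°])

-0.004 -149.996 -45.000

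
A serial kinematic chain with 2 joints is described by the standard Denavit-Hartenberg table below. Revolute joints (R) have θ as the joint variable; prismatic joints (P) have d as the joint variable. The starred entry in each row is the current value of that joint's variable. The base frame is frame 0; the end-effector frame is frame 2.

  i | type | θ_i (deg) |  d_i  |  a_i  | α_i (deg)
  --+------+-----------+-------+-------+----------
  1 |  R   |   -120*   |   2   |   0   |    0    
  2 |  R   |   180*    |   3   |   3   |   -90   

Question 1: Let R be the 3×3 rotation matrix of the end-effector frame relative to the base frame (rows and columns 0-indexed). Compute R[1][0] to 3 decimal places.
End-effector x-axis (col 0 of R) = (0.5000,0.8660,0.0000)
R[1][0] = 0.8660

0.866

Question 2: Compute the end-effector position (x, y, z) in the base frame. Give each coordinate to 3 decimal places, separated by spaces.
after link 1: o_1 = (0.0000, 0.0000, 2.0000)
after link 2: o_2 = (1.5000, 2.5981, 5.0000)

1.500 2.598 5.000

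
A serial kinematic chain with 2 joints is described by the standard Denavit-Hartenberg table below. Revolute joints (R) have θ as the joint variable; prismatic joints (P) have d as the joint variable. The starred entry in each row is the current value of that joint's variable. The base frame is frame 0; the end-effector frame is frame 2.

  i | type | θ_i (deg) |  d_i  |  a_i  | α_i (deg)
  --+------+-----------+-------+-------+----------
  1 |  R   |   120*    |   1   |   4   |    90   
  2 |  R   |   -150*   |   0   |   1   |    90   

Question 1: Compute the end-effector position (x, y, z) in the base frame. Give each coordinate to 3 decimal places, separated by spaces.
-1.567 2.714 0.500

after link 1: o_1 = (-2.0000, 3.4641, 1.0000)
after link 2: o_2 = (-1.5670, 2.7141, 0.5000)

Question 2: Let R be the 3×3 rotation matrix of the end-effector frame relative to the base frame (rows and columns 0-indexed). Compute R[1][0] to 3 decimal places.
End-effector x-axis (col 0 of R) = (0.4330,-0.7500,-0.5000)
R[1][0] = -0.7500

-0.750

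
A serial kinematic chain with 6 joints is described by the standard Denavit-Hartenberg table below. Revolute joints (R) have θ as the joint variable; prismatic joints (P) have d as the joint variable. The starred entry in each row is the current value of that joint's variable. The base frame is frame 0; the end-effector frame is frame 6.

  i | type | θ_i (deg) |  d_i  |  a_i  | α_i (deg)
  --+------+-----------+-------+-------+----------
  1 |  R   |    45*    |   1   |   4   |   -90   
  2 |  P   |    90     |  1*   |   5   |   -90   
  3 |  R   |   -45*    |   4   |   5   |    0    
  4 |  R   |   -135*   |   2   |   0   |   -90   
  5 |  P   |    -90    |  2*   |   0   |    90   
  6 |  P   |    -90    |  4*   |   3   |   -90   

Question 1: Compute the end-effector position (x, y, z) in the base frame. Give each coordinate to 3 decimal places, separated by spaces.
-3.914 1.086 -11.536

after link 1: o_1 = (2.8284, 2.8284, 1.0000)
after link 2: o_2 = (2.1213, 3.5355, -4.0000)
after link 3: o_3 = (-3.2071, 3.2071, -7.5355)
after link 4: o_4 = (-4.6213, 1.7929, -7.5355)
after link 5: o_5 = (-6.0355, 3.2071, -7.5355)
after link 6: o_6 = (-3.9142, 1.0858, -11.5355)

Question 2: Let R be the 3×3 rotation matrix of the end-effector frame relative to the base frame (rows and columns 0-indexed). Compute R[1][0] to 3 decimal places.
End-effector x-axis (col 0 of R) = (0.7071,-0.7071,0.0000)
R[1][0] = -0.7071

-0.707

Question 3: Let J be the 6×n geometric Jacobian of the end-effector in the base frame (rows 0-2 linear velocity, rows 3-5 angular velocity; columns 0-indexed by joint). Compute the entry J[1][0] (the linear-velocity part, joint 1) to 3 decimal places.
-3.914

axis z_0 = ẑ; lever o_n−o_0 = (-3.9142,1.0858,-11.5355)
cross product → J_v[:, 0] = (-1.0858,-3.9142,0.0000)
J_ω[:, 0] = z_0
entry J[1][0] = -3.9142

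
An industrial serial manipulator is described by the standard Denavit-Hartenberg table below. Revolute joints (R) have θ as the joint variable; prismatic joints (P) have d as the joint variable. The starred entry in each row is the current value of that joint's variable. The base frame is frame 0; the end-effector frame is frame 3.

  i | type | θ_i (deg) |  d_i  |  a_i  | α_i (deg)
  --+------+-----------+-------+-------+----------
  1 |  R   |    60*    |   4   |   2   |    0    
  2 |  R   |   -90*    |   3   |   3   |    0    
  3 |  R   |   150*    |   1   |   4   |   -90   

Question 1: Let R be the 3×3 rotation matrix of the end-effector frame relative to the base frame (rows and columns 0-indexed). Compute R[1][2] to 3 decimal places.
-0.500

End-effector z-axis (col 2 of R) = (-0.8660,-0.5000,0.0000)
R[1][2] = -0.5000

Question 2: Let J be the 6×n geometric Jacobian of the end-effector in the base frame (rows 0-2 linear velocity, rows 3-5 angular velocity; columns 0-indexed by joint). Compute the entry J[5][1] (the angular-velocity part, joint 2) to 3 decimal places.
1.000

axis z_1 = (0.0000,0.0000,1.0000); lever o_n−o_1 = (0.5981,1.9641,4.0000)
cross product → J_v[:, 1] = (-1.9641,0.5981,0.0000)
J_ω[:, 1] = z_1
entry J[5][1] = 1.0000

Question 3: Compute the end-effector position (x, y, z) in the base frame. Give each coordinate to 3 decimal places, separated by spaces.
after link 1: o_1 = (1.0000, 1.7321, 4.0000)
after link 2: o_2 = (3.5981, 0.2321, 7.0000)
after link 3: o_3 = (1.5981, 3.6962, 8.0000)

1.598 3.696 8.000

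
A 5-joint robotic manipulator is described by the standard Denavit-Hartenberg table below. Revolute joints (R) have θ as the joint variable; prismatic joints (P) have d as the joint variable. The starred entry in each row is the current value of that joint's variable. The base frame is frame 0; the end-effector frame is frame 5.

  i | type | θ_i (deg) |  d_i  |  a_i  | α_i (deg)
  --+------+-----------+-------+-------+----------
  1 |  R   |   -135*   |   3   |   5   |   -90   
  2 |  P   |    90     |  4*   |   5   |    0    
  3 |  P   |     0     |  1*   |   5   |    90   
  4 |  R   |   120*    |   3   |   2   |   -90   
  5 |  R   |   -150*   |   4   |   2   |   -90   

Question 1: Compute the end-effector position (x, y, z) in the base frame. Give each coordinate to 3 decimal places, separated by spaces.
-4.079 -8.649 -3.402

after link 1: o_1 = (-3.5355, -3.5355, 3.0000)
after link 2: o_2 = (-0.7071, -6.3640, -2.0000)
after link 3: o_3 = (0.0000, -7.0711, -7.0000)
after link 4: o_4 = (-0.8966, -10.4171, -6.0000)
after link 5: o_5 = (-4.0786, -8.6494, -3.4019)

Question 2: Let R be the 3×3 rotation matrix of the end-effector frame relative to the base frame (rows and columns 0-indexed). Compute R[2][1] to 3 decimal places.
End-effector y-axis (col 1 of R) = (0.3536,-0.3536,-0.8660)
R[2][1] = -0.8660

-0.866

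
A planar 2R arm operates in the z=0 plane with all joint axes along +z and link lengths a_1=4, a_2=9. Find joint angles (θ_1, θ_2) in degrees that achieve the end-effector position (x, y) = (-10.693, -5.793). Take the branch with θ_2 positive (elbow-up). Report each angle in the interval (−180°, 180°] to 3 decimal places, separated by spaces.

176.885 45.014

cos θ_2 = (147.8991−4²−9²)/(2·4·9) = 0.7069; θ_2 = 45.0142° (elbow-up)
β = atan2(-5.7930,-10.6930) = -151.5531°; ψ = atan2(6.3655,10.3624) = 31.5621°
θ_1 = β − ψ = -183.1152°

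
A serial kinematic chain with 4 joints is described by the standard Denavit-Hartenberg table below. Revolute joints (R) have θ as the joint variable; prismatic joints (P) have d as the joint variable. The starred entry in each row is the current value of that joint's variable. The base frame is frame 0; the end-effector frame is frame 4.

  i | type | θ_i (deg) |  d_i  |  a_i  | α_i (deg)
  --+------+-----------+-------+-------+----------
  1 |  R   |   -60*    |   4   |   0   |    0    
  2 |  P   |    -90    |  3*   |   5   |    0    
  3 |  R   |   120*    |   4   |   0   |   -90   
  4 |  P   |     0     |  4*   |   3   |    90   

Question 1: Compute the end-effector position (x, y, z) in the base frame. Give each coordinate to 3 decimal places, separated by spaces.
0.268 -0.536 11.000

after link 1: o_1 = (0.0000, 0.0000, 4.0000)
after link 2: o_2 = (-4.3301, -2.5000, 7.0000)
after link 3: o_3 = (-4.3301, -2.5000, 11.0000)
after link 4: o_4 = (0.2679, -0.5359, 11.0000)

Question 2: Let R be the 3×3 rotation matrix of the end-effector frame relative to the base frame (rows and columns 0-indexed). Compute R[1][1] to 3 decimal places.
0.866

End-effector y-axis (col 1 of R) = (0.5000,0.8660,0.0000)
R[1][1] = 0.8660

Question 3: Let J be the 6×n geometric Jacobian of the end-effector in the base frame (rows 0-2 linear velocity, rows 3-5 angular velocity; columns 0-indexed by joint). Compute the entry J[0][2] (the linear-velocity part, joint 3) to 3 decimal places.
-1.964

axis z_2 = (0.0000,0.0000,1.0000); lever o_n−o_2 = (4.5981,1.9641,4.0000)
cross product → J_v[:, 2] = (-1.9641,4.5981,0.0000)
J_ω[:, 2] = z_2
entry J[0][2] = -1.9641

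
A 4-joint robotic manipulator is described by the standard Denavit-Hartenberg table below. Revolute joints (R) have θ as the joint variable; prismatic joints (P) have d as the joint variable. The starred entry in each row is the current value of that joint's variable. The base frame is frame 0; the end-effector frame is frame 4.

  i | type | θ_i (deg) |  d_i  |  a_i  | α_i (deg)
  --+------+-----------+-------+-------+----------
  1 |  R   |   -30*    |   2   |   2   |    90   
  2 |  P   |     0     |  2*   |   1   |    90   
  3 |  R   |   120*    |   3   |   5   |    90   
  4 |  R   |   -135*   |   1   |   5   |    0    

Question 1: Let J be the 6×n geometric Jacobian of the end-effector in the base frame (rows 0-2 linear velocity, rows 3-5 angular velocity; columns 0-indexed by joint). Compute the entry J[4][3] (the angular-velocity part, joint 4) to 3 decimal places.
axis z_3 = (0.5000,-0.8660,-0.0000); lever o_n−o_3 = (3.5619,0.9017,3.5355)
cross product → J_v[:, 3] = (-3.0619,-1.7678,3.5355)
J_ω[:, 3] = z_3
entry J[4][3] = -0.8660

-0.866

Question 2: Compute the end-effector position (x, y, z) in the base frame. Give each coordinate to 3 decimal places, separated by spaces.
after link 1: o_1 = (1.7321, -1.0000, 2.0000)
after link 2: o_2 = (1.5981, -3.2321, 2.0000)
after link 3: o_3 = (-2.7321, -5.7321, -1.0000)
after link 4: o_4 = (0.8298, -4.8303, 2.5355)

0.830 -4.830 2.536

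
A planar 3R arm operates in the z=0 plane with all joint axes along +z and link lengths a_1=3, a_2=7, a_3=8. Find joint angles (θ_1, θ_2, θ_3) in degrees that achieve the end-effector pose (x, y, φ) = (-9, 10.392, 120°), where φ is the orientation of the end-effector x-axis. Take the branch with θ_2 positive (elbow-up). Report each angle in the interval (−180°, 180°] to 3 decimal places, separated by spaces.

wrist centre = target − a_3·(cos φ, sin φ) = (-5.0000, 3.4638)
cos θ_2 = (36.9979−3²−7²)/(2·3·7) = -0.5001; θ_2 = 120.0033° (elbow-up)
β = atan2(3.4638,-5.0000) = 145.2874°; ψ = atan2(6.0620,-0.5004) = 94.7185°
θ_1 = β − ψ = 50.5689°
θ_3 = φ − θ_1 − θ_2 = -50.5722° (wrapped to (-180°,180°])

50.569 120.003 -50.572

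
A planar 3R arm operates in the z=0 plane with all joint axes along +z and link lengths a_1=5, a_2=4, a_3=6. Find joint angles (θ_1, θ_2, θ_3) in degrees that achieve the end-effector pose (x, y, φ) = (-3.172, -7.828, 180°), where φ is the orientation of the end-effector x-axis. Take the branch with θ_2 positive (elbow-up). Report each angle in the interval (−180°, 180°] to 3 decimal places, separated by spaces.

wrist centre = target − a_3·(cos φ, sin φ) = (2.8280, -7.8280)
cos θ_2 = (69.2752−5²−4²)/(2·5·4) = 0.7069; θ_2 = 45.0184° (elbow-up)
β = atan2(-7.8280,2.8280) = -70.1369°; ψ = atan2(2.8293,7.8275) = 19.8729°
θ_1 = β − ψ = -90.0098°
θ_3 = φ − θ_1 − θ_2 = -135.0087° (wrapped to (-180°,180°])

-90.010 45.018 -135.009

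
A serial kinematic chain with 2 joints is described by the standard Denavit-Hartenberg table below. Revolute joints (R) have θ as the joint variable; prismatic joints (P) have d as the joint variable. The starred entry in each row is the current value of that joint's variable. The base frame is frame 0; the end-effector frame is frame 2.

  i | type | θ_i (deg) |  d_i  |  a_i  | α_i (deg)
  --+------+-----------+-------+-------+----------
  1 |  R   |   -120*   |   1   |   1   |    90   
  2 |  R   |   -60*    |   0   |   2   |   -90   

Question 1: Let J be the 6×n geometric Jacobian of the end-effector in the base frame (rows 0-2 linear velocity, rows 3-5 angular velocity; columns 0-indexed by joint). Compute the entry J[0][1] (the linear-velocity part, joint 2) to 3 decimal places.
axis z_1 = (-0.8660,0.5000,0.0000); lever o_n−o_1 = (-0.5000,-0.8660,-1.7321)
cross product → J_v[:, 1] = (-0.8660,-1.5000,1.0000)
J_ω[:, 1] = z_1
entry J[0][1] = -0.8660

-0.866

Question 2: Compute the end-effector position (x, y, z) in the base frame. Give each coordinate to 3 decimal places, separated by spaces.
-1.000 -1.732 -0.732

after link 1: o_1 = (-0.5000, -0.8660, 1.0000)
after link 2: o_2 = (-1.0000, -1.7321, -0.7321)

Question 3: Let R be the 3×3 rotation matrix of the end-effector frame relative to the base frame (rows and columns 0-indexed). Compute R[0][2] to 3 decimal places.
End-effector z-axis (col 2 of R) = (-0.4330,-0.7500,0.5000)
R[0][2] = -0.4330

-0.433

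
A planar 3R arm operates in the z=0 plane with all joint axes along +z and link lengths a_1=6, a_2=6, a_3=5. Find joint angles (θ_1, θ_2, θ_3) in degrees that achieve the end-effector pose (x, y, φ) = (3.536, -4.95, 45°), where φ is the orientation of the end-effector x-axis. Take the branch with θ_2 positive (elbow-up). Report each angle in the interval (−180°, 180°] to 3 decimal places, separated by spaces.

-134.995 89.997 89.999

wrist centre = target − a_3·(cos φ, sin φ) = (0.0005, -8.4855)
cos θ_2 = (72.0043−6²−6²)/(2·6·6) = 0.0001; θ_2 = 89.9966° (elbow-up)
β = atan2(-8.4855,0.0005) = -89.9969°; ψ = atan2(6.0000,6.0004) = 44.9983°
θ_1 = β − ψ = -134.9951°
θ_3 = φ − θ_1 − θ_2 = 89.9986° (wrapped to (-180°,180°])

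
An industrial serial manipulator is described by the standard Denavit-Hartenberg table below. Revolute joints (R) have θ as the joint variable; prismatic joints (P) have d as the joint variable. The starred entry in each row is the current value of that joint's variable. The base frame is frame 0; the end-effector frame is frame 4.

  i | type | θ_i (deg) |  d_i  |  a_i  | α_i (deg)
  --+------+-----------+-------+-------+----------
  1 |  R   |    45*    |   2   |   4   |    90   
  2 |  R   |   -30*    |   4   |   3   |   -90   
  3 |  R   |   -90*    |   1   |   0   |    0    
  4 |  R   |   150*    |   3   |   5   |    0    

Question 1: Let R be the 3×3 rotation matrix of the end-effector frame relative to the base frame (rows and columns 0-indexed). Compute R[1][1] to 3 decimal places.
-0.177

End-effector y-axis (col 1 of R) = (-0.8839,-0.1768,0.4330)
R[1][1] = -0.1768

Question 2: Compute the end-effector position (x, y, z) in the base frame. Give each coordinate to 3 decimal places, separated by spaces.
7.377 7.844 2.714

after link 1: o_1 = (2.8284, 2.8284, 2.0000)
after link 2: o_2 = (7.4940, 1.8371, 0.5000)
after link 3: o_3 = (7.8475, 2.1907, 1.3660)
after link 4: o_4 = (7.3773, 7.8441, 2.7141)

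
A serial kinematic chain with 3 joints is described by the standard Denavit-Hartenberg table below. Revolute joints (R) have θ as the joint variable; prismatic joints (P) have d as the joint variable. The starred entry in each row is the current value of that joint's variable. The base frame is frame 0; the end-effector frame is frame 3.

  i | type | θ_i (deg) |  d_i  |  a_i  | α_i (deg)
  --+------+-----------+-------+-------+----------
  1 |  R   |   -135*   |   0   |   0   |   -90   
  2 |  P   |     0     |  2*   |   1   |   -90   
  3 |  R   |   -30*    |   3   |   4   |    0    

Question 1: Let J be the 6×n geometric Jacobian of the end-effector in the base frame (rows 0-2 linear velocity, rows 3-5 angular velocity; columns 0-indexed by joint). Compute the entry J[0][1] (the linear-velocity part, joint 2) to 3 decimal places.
0.707

prismatic axis z_1 = (0.7071,-0.7071,0.0000)
J_v[:, 1] = z_1; J_ω[:, 1] = (0,0,0)
entry J[0][1] = 0.7071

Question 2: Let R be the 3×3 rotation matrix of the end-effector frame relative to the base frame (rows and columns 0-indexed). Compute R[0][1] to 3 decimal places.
End-effector y-axis (col 1 of R) = (-0.9659,0.2588,-0.0000)
R[0][1] = -0.9659

-0.966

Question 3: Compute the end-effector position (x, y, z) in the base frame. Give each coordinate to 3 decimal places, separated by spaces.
after link 1: o_1 = (0.0000, 0.0000, 0.0000)
after link 2: o_2 = (0.7071, -2.1213, 0.0000)
after link 3: o_3 = (-0.3282, -5.9850, -3.0000)

-0.328 -5.985 -3.000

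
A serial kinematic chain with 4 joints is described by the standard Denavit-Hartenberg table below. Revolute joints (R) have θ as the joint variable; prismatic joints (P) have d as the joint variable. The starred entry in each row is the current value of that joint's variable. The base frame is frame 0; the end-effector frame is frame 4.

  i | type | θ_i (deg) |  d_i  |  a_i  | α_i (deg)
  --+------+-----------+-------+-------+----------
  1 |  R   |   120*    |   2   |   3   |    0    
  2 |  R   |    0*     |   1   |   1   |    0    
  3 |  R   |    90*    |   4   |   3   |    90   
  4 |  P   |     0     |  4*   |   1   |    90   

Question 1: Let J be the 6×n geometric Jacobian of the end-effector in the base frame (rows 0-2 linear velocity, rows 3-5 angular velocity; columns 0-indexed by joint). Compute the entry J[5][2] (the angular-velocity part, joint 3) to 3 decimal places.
1.000

axis z_2 = (0.0000,0.0000,1.0000); lever o_n−o_2 = (-5.4641,1.4641,4.0000)
cross product → J_v[:, 2] = (-1.4641,-5.4641,0.0000)
J_ω[:, 2] = z_2
entry J[5][2] = 1.0000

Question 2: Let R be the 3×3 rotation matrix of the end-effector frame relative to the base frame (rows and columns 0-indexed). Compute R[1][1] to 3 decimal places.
0.866

End-effector y-axis (col 1 of R) = (-0.5000,0.8660,0.0000)
R[1][1] = 0.8660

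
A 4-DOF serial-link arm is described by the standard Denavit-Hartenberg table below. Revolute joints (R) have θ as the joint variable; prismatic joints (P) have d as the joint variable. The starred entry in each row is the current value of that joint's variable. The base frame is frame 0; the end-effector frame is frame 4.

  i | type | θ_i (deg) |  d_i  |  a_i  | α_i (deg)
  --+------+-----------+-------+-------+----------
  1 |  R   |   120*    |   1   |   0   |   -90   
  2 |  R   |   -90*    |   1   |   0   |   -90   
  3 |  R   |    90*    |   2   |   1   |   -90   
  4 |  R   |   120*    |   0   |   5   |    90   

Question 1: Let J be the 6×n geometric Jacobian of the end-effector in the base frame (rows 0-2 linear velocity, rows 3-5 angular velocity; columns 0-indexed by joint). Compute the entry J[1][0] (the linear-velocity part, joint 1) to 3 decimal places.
-1.000

axis z_0 = ẑ; lever o_n−o_0 = (-1.0000,-3.2679,1.0000)
cross product → J_v[:, 0] = (3.2679,-1.0000,0.0000)
J_ω[:, 0] = z_0
entry J[1][0] = -1.0000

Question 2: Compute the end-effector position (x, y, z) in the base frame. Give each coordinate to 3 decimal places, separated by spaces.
-1.000 -3.268 1.000

after link 1: o_1 = (0.0000, 0.0000, 1.0000)
after link 2: o_2 = (-0.8660, -0.5000, 1.0000)
after link 3: o_3 = (-1.0000, 1.7321, 1.0000)
after link 4: o_4 = (-1.0000, -3.2679, 1.0000)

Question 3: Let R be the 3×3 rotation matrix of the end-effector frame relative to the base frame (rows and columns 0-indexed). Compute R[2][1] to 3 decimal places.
-1.000

End-effector y-axis (col 1 of R) = (-0.0000,-0.0000,-1.0000)
R[2][1] = -1.0000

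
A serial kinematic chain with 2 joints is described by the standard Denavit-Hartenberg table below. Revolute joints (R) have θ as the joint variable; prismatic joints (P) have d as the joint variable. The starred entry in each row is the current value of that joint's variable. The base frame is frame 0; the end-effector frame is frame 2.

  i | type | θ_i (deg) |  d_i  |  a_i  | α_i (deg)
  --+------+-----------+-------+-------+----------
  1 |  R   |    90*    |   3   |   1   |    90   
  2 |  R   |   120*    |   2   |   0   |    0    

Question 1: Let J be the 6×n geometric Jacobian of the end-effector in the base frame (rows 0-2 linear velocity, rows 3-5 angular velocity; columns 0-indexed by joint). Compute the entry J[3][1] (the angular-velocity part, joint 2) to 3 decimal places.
1.000

axis z_1 = (1.0000,-0.0000,0.0000); lever o_n−o_1 = (2.0000,-0.0000,0.0000)
cross product → J_v[:, 1] = (0.0000,0.0000,0.0000)
J_ω[:, 1] = z_1
entry J[3][1] = 1.0000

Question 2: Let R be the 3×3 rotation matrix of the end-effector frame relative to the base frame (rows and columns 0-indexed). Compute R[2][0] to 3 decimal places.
End-effector x-axis (col 0 of R) = (-0.0000,-0.5000,0.8660)
R[2][0] = 0.8660

0.866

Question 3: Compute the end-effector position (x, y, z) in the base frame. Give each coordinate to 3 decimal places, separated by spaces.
2.000 1.000 3.000

after link 1: o_1 = (0.0000, 1.0000, 3.0000)
after link 2: o_2 = (2.0000, 1.0000, 3.0000)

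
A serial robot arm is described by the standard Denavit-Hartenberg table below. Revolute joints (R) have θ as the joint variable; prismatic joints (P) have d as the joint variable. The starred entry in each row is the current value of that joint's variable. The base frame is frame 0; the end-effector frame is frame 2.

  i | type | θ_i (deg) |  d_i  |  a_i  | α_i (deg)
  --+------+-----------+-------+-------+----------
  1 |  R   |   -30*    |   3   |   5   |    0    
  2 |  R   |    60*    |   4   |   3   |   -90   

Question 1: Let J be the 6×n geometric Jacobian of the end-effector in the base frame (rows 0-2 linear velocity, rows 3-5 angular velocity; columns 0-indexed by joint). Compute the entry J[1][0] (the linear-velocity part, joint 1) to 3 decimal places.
6.928

axis z_0 = ẑ; lever o_n−o_0 = (6.9282,-1.0000,7.0000)
cross product → J_v[:, 0] = (1.0000,6.9282,-0.0000)
J_ω[:, 0] = z_0
entry J[1][0] = 6.9282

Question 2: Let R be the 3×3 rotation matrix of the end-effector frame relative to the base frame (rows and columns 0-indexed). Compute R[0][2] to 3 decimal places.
End-effector z-axis (col 2 of R) = (-0.5000,0.8660,0.0000)
R[0][2] = -0.5000

-0.500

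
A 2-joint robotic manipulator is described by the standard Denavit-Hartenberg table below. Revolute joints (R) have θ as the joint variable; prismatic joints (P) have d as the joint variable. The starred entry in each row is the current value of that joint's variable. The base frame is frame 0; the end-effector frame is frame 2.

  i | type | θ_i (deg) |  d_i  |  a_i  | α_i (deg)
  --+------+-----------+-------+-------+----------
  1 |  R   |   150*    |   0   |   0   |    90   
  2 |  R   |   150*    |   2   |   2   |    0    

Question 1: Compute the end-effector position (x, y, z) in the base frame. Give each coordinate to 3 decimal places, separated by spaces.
after link 1: o_1 = (0.0000, 0.0000, 0.0000)
after link 2: o_2 = (2.5000, 0.8660, 1.0000)

2.500 0.866 1.000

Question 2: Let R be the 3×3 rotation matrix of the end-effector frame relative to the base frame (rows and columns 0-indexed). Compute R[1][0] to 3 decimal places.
End-effector x-axis (col 0 of R) = (0.7500,-0.4330,0.5000)
R[1][0] = -0.4330

-0.433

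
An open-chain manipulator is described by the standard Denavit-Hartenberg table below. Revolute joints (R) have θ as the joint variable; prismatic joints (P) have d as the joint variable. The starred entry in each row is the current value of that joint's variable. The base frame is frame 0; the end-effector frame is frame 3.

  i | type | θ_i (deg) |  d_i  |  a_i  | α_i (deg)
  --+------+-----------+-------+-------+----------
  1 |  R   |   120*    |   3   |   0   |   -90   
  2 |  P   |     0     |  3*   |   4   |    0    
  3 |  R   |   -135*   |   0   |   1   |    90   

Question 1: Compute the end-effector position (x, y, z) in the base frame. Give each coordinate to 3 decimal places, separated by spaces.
after link 1: o_1 = (0.0000, 0.0000, 3.0000)
after link 2: o_2 = (-4.5981, 1.9641, 3.0000)
after link 3: o_3 = (-4.2445, 1.3517, 3.7071)

-4.245 1.352 3.707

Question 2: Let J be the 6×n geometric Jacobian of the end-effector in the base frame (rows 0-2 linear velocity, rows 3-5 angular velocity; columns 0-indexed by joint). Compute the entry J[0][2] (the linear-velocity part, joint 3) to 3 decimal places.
axis z_2 = (-0.8660,-0.5000,0.0000); lever o_n−o_2 = (0.3536,-0.6124,0.7071)
cross product → J_v[:, 2] = (-0.3536,0.6124,0.7071)
J_ω[:, 2] = z_2
entry J[0][2] = -0.3536

-0.354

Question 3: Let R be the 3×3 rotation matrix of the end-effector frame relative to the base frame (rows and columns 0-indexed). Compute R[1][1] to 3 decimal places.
End-effector y-axis (col 1 of R) = (-0.8660,-0.5000,0.0000)
R[1][1] = -0.5000

-0.500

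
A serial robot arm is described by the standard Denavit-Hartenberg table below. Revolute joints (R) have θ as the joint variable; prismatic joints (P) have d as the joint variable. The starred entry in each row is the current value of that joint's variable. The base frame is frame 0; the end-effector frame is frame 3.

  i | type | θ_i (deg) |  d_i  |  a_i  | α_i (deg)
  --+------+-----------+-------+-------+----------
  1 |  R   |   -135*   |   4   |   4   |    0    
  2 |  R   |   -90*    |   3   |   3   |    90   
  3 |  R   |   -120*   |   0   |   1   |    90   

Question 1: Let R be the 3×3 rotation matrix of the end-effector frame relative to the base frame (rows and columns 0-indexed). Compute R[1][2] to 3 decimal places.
End-effector z-axis (col 2 of R) = (0.6124,-0.6124,0.5000)
R[1][2] = -0.6124

-0.612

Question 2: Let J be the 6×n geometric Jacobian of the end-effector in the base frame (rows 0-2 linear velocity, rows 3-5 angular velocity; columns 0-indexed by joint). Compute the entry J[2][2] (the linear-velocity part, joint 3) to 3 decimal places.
-0.500

axis z_2 = (0.7071,0.7071,0.0000); lever o_n−o_2 = (0.3536,-0.3536,-0.8660)
cross product → J_v[:, 2] = (-0.6124,0.6124,-0.5000)
J_ω[:, 2] = z_2
entry J[2][2] = -0.5000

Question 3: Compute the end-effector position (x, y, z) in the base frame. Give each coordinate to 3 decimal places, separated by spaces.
after link 1: o_1 = (-2.8284, -2.8284, 4.0000)
after link 2: o_2 = (-4.9497, -0.7071, 7.0000)
after link 3: o_3 = (-4.5962, -1.0607, 6.1340)

-4.596 -1.061 6.134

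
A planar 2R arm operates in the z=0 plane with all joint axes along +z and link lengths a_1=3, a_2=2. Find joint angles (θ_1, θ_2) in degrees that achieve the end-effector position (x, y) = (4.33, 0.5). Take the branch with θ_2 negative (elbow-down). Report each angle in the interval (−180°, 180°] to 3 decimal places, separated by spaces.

cos θ_2 = (18.9989−3²−2²)/(2·3·2) = 0.4999; θ_2 = -60.0061° (elbow-down)
β = atan2(0.5000,4.3300) = 6.5870°; ψ = atan2(-1.7322,3.9998) = -23.4155°
θ_1 = β − ψ = 30.0024°

30.002 -60.006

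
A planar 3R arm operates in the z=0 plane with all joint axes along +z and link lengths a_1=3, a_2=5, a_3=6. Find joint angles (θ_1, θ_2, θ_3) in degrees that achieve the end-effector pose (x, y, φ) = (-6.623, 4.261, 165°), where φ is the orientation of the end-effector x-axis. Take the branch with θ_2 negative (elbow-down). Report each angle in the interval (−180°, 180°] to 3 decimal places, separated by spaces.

-134.990 -150.003 89.993

wrist centre = target − a_3·(cos φ, sin φ) = (-0.8274, 2.7081)
cos θ_2 = (8.0184−3²−5²)/(2·3·5) = -0.8661; θ_2 = -150.0032° (elbow-down)
β = atan2(2.7081,-0.8274) = 106.9903°; ψ = atan2(-2.4998,-1.3303) = -118.0201°
θ_1 = β − ψ = 225.0104°
θ_3 = φ − θ_1 − θ_2 = 89.9928° (wrapped to (-180°,180°])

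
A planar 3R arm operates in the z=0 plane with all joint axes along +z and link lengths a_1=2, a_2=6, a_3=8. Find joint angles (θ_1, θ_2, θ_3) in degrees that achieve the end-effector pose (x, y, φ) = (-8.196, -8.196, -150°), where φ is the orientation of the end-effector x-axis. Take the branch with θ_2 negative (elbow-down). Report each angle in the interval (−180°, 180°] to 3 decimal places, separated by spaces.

wrist centre = target − a_3·(cos φ, sin φ) = (-1.2678, -4.1960)
cos θ_2 = (19.2137−2²−6²)/(2·2·6) = -0.8661; θ_2 = -150.0080° (elbow-down)
β = atan2(-4.1960,-1.2678) = -106.8119°; ψ = atan2(-2.9993,-3.1966) = -136.8238°
θ_1 = β − ψ = 30.0119°
θ_3 = φ − θ_1 − θ_2 = -30.0040° (wrapped to (-180°,180°])

30.012 -150.008 -30.004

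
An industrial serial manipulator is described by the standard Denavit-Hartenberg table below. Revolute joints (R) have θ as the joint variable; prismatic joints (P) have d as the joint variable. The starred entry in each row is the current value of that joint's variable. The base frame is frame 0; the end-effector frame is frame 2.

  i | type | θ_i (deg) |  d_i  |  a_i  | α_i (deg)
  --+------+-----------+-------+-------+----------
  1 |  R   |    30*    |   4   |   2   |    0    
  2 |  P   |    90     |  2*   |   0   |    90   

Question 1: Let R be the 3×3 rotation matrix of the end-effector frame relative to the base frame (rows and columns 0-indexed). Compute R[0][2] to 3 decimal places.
0.866

End-effector z-axis (col 2 of R) = (0.8660,0.5000,0.0000)
R[0][2] = 0.8660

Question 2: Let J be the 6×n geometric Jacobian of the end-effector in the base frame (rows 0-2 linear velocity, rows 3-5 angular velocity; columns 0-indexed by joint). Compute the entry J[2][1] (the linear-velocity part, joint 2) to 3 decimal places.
prismatic axis z_1 = (0.0000,0.0000,1.0000)
J_v[:, 1] = z_1; J_ω[:, 1] = (0,0,0)
entry J[2][1] = 1.0000

1.000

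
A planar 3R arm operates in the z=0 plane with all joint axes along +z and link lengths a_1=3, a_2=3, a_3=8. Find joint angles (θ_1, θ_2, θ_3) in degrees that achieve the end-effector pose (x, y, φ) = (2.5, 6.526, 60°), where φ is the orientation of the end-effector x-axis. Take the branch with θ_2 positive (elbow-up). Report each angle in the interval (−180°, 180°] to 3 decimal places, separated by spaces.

wrist centre = target − a_3·(cos φ, sin φ) = (-1.5000, -0.4022)
cos θ_2 = (2.4118−3²−3²)/(2·3·3) = -0.8660; θ_2 = 149.9986° (elbow-up)
β = atan2(-0.4022,-1.5000) = -164.9900°; ψ = atan2(1.5001,0.4020) = 74.9993°
θ_1 = β − ψ = -239.9893°
θ_3 = φ − θ_1 − θ_2 = 149.9908° (wrapped to (-180°,180°])

120.011 149.999 149.991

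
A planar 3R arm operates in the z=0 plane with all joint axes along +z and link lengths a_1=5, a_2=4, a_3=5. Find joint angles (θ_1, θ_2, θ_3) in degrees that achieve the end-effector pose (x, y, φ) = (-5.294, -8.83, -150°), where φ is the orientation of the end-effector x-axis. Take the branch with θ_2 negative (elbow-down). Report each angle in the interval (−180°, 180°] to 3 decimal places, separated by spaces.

-59.997 -90.003 -0.000

wrist centre = target − a_3·(cos φ, sin φ) = (-0.9639, -6.3300)
cos θ_2 = (40.9980−5²−4²)/(2·5·4) = -0.0001; θ_2 = -90.0029° (elbow-down)
β = atan2(-6.3300,-0.9639) = -98.6580°; ψ = atan2(-4.0000,4.9998) = -38.6610°
θ_1 = β − ψ = -59.9970°
θ_3 = φ − θ_1 − θ_2 = -0.0001° (wrapped to (-180°,180°])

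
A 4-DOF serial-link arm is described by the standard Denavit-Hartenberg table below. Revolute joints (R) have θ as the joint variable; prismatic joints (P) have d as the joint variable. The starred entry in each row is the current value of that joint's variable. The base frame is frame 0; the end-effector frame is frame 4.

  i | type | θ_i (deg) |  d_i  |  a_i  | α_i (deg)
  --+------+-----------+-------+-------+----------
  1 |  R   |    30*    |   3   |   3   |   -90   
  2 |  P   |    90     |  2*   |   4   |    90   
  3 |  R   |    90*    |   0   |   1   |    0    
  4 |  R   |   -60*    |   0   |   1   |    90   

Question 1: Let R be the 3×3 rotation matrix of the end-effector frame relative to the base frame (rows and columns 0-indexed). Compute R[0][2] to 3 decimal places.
0.433

End-effector z-axis (col 2 of R) = (0.4330,-0.7500,-0.5000)
R[0][2] = 0.4330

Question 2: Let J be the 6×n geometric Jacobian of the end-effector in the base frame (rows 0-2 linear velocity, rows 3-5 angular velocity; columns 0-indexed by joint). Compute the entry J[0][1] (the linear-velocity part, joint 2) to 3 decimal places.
prismatic axis z_1 = (-0.5000,0.8660,0.0000)
J_v[:, 1] = z_1; J_ω[:, 1] = (0,0,0)
entry J[0][1] = -0.5000

-0.500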